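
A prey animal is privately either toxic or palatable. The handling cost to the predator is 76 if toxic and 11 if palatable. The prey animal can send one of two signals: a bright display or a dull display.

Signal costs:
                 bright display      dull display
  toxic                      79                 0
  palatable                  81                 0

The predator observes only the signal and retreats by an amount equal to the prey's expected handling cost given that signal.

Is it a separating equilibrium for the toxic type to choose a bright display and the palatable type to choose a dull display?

No

Under separation the predator infers type exactly: bright display → toxic (pays 76), dull display → palatable (pays 11).
Toxic: bright display gives 76 − 79 = -3; dull display gives 11 − 0 = 11. Would deviate. ✗
Palatable: dull display gives 11 − 0 = 11; bright display gives 76 − 81 = -5. No deviation. ✓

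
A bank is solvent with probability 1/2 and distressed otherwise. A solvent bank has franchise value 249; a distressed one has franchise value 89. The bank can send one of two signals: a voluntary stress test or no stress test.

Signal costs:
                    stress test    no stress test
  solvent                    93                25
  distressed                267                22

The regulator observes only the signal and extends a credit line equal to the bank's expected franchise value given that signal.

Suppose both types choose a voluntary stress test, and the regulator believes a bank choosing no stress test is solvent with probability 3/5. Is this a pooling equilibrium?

At the pooled signal (stress test) the regulator holds the prior 1/2 and pays 1/2·249 + 1/2·89 = 169. Off-path (no stress test) belief 3/5 gives 3/5·249 + 2/5·89 = 185.
Solvent: stress test gives 169 − 93 = 76; no stress test gives 185 − 25 = 160. Deviates. ✗
Distressed: stress test gives 169 − 267 = -98; no stress test gives 185 − 22 = 163. Deviates. ✗

No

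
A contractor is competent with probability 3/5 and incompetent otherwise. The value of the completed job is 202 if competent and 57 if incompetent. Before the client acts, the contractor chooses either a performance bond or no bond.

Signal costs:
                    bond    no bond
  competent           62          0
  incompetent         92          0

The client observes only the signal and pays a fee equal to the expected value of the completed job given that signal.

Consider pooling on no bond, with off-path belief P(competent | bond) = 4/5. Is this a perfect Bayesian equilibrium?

Yes

At the pooled signal (no bond) the client holds the prior 3/5 and pays 3/5·202 + 2/5·57 = 144. Off-path (bond) belief 4/5 gives 4/5·202 + 1/5·57 = 173.
Competent: no bond gives 144 − 0 = 144; bond gives 173 − 62 = 111. Stays. ✓
Incompetent: no bond gives 144 − 0 = 144; bond gives 173 − 92 = 81. Stays. ✓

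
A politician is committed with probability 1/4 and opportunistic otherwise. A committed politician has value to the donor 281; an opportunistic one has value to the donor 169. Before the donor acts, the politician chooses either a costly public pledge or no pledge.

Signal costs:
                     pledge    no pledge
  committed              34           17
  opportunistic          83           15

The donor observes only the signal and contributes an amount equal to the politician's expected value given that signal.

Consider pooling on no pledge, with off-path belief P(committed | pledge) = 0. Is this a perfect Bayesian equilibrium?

On the equilibrium path (no pledge) the donor holds the prior 1/4 and pays 1/4·281 + 3/4·169 = 197. Off-path (pledge) belief 0 gives 0·281 + 1·169 = 169.
Committed: no pledge gives 197 − 17 = 180; pledge gives 169 − 34 = 135. Stays. ✓
Opportunistic: no pledge gives 197 − 15 = 182; pledge gives 169 − 83 = 86. Stays. ✓
Beliefs are Bayes-consistent on-path and both types best-respond.

Yes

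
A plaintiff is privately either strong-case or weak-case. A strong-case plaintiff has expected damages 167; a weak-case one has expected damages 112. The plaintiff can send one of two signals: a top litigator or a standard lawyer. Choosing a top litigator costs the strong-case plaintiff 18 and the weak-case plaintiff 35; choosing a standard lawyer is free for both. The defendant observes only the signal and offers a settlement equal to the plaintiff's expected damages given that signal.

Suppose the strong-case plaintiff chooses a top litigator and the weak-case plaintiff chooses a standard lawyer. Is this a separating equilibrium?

If types separate, top litigator earns payment 167 and standard lawyer earns 112.
Strong-case: top litigator gives 167 − 18 = 149; standard lawyer gives 112 − 0 = 112. No deviation. ✓
Weak-case: standard lawyer gives 112 − 0 = 112; top litigator gives 167 − 35 = 132. Would deviate. ✗

No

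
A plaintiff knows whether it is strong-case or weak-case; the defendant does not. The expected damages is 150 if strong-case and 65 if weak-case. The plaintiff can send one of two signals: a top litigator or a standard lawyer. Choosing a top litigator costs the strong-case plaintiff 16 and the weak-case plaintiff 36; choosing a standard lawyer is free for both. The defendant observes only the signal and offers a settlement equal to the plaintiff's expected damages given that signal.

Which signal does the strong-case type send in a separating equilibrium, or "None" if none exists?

None

Try strong-case → top litigator, weak-case → standard lawyer:
  If types separate, top litigator earns payment 150 and standard lawyer earns 65.
  Strong-case: top litigator gives 150 − 16 = 134; standard lawyer gives 65 − 0 = 65. No deviation. ✓
  Weak-case: standard lawyer gives 65 − 0 = 65; top litigator gives 150 − 36 = 114. Would deviate. ✗
Try strong-case → standard lawyer, weak-case → top litigator:
  If types separate, standard lawyer earns payment 150 and top litigator earns 65.
  Strong-case: standard lawyer gives 150 − 0 = 150; top litigator gives 65 − 16 = 49. No deviation. ✓
  Weak-case: top litigator gives 65 − 36 = 29; standard lawyer gives 150 − 0 = 150. Would deviate. ✗
Neither assignment is incentive-compatible.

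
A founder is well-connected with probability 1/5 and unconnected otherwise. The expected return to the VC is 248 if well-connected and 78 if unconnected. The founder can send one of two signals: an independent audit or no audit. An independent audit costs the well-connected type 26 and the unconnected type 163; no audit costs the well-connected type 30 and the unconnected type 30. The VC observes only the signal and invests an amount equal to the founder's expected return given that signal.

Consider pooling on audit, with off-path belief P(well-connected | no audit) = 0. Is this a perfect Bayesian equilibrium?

On the equilibrium path (audit) the VC holds the prior 1/5 and pays 1/5·248 + 4/5·78 = 112. Off-path (no audit) belief 0 gives 0·248 + 1·78 = 78.
Well-connected: audit gives 112 − 26 = 86; no audit gives 78 − 30 = 48. Stays. ✓
Unconnected: audit gives 112 − 163 = -51; no audit gives 78 − 30 = 48. Deviates. ✗

No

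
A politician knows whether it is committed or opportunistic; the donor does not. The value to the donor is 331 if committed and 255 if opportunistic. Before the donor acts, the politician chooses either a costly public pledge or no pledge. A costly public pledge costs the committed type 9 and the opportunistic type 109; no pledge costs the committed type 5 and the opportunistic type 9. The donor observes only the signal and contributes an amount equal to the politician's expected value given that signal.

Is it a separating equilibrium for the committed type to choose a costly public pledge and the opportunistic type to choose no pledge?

Under separation the donor infers type exactly: pledge → committed (pays 331), no pledge → opportunistic (pays 255).
Committed: pledge gives 331 − 9 = 322; no pledge gives 255 − 5 = 250. No deviation. ✓
Opportunistic: no pledge gives 255 − 9 = 246; pledge gives 331 − 109 = 222. No deviation. ✓
Both incentive constraints hold.

Yes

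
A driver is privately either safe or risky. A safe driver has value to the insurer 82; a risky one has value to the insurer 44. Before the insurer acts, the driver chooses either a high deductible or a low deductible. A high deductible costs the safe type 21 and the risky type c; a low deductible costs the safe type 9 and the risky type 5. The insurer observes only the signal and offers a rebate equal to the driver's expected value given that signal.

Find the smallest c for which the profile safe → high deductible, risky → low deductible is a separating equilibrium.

Under separation: high deductible → safe (pays 82); low deductible → risky (pays 44).
Safe: 82 − 21 = 61 ≥ 44 − 9 = 35. Holds regardless of c. ✓
Risky: 44 − 5 ≥ 82 − c, so c ≥ 82 − 39 = 43.

43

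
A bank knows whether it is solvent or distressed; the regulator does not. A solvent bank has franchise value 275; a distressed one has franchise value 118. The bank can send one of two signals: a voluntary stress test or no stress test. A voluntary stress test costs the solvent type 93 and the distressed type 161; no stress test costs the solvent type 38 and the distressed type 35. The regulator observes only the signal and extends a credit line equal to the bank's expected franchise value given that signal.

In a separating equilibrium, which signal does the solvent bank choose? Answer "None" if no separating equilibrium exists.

None

Try solvent → stress test, distressed → no stress test:
  If types separate, stress test earns payment 275 and no stress test earns 118.
  Solvent: stress test gives 275 − 93 = 182; no stress test gives 118 − 38 = 80. No deviation. ✓
  Distressed: no stress test gives 118 − 35 = 83; stress test gives 275 − 161 = 114. Would deviate. ✗
Try solvent → no stress test, distressed → stress test:
  If types separate, no stress test earns payment 275 and stress test earns 118.
  Solvent: no stress test gives 275 − 38 = 237; stress test gives 118 − 93 = 25. No deviation. ✓
  Distressed: stress test gives 118 − 161 = -43; no stress test gives 275 − 35 = 240. Would deviate. ✗
Neither assignment is incentive-compatible.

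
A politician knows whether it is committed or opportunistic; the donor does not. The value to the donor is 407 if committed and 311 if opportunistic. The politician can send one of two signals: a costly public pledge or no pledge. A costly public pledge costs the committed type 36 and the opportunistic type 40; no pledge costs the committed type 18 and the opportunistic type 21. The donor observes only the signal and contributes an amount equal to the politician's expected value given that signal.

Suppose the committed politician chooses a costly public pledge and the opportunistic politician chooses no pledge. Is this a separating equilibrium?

No

Under separation the donor infers type exactly: pledge → committed (pays 407), no pledge → opportunistic (pays 311).
Committed: pledge gives 407 − 36 = 371; no pledge gives 311 − 18 = 293. No deviation. ✓
Opportunistic: no pledge gives 311 − 21 = 290; pledge gives 407 − 40 = 367. Would deviate. ✗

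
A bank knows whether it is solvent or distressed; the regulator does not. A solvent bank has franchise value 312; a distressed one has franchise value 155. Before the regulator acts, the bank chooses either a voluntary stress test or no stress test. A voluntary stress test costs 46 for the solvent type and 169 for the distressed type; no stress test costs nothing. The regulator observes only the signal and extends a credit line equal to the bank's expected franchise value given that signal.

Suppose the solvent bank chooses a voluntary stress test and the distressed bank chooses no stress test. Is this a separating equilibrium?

If types separate, stress test earns payment 312 and no stress test earns 155.
Solvent: stress test gives 312 − 46 = 266; no stress test gives 155 − 0 = 155. No deviation. ✓
Distressed: no stress test gives 155 − 0 = 155; stress test gives 312 − 169 = 143. No deviation. ✓
Neither type gains from mimicking the other.

Yes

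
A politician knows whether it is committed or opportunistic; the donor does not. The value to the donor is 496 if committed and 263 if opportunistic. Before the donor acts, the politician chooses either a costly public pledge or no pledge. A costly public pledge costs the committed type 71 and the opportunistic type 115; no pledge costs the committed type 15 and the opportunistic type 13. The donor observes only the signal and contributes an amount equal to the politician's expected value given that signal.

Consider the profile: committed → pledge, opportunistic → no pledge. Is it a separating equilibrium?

If types separate, pledge earns payment 496 and no pledge earns 263.
Committed: pledge gives 496 − 71 = 425; no pledge gives 263 − 15 = 248. No deviation. ✓
Opportunistic: no pledge gives 263 − 13 = 250; pledge gives 496 − 115 = 381. Would deviate. ✗

No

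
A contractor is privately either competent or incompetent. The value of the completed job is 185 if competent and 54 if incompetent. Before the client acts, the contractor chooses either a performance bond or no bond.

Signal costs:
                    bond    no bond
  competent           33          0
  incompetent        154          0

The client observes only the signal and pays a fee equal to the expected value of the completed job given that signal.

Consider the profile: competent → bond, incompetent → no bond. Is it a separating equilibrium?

Yes

Under separation the client infers type exactly: bond → competent (pays 185), no bond → incompetent (pays 54).
Competent: bond gives 185 − 33 = 152; no bond gives 54 − 0 = 54. No deviation. ✓
Incompetent: no bond gives 54 − 0 = 54; bond gives 185 − 154 = 31. No deviation. ✓
Neither type gains from mimicking the other.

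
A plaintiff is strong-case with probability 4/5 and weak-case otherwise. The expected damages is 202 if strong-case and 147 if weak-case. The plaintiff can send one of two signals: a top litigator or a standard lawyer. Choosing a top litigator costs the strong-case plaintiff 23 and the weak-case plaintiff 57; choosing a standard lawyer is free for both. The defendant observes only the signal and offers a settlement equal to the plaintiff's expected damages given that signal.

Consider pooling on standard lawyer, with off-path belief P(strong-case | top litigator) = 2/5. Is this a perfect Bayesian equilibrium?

On the equilibrium path (standard lawyer) the defendant holds the prior 4/5 and pays 4/5·202 + 1/5·147 = 191. Off-path (top litigator) belief 2/5 gives 2/5·202 + 3/5·147 = 169.
Strong-case: standard lawyer gives 191 − 0 = 191; top litigator gives 169 − 23 = 146. Stays. ✓
Weak-case: standard lawyer gives 191 − 0 = 191; top litigator gives 169 − 57 = 112. Stays. ✓
Beliefs are Bayes-consistent on-path and both types best-respond.

Yes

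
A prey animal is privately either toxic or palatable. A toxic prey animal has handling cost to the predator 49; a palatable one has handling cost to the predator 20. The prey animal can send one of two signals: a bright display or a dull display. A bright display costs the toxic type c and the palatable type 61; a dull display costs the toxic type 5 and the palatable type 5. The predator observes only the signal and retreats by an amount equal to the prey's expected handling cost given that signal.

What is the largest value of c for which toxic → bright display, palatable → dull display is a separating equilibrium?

Under separation: bright display → toxic (pays 49); dull display → palatable (pays 20).
Palatable: 20 − 5 = 15 ≥ 49 − 61 = -12. Holds regardless of c. ✓
Toxic: 49 − c ≥ 20 − 5, so c ≤ 49 − 15 = 34.

34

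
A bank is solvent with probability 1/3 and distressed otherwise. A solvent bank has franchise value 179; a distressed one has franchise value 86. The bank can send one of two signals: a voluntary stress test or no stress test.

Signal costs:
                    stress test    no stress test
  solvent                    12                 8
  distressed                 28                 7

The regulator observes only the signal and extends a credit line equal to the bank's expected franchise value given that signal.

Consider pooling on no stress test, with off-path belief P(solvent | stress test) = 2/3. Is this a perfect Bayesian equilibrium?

No

On the equilibrium path (no stress test) the regulator holds the prior 1/3 and pays 1/3·179 + 2/3·86 = 117. Off-path (stress test) belief 2/3 gives 2/3·179 + 1/3·86 = 148.
Solvent: no stress test gives 117 − 8 = 109; stress test gives 148 − 12 = 136. Deviates. ✗
Distressed: no stress test gives 117 − 7 = 110; stress test gives 148 − 28 = 120. Deviates. ✗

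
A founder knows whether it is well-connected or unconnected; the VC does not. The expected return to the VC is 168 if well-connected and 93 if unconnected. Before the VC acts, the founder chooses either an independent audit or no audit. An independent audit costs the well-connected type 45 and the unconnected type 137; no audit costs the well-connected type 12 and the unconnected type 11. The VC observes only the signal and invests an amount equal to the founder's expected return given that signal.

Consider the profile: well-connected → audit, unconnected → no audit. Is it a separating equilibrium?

Yes

If types separate, audit earns payment 168 and no audit earns 93.
Well-connected: audit gives 168 − 45 = 123; no audit gives 93 − 12 = 81. No deviation. ✓
Unconnected: no audit gives 93 − 11 = 82; audit gives 168 − 137 = 31. No deviation. ✓
Both incentive constraints hold.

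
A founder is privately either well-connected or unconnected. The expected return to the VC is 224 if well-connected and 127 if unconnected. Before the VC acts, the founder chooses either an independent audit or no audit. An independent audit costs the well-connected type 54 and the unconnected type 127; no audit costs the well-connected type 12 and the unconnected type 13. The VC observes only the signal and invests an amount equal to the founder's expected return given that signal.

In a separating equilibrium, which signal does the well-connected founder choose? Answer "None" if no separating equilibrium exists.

Try well-connected → audit, unconnected → no audit:
  If types separate, audit earns payment 224 and no audit earns 127.
  Well-connected: audit gives 224 − 54 = 170; no audit gives 127 − 12 = 115. No deviation. ✓
  Unconnected: no audit gives 127 − 13 = 114; audit gives 224 − 127 = 97. No deviation. ✓
Both hold — the well-connected type sends audit.

audit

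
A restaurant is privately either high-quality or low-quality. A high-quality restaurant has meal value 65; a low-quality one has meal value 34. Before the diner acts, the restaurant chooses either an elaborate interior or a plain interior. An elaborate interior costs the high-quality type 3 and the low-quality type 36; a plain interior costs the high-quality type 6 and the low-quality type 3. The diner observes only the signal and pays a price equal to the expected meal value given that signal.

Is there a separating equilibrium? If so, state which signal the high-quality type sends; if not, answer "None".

Try high-quality → elaborate interior, low-quality → plain interior:
  If types separate, elaborate interior earns payment 65 and plain interior earns 34.
  High-quality: elaborate interior gives 65 − 3 = 62; plain interior gives 34 − 6 = 28. No deviation. ✓
  Low-quality: plain interior gives 34 − 3 = 31; elaborate interior gives 65 − 36 = 29. No deviation. ✓
Both hold — the high-quality type sends elaborate interior.

elaborate interior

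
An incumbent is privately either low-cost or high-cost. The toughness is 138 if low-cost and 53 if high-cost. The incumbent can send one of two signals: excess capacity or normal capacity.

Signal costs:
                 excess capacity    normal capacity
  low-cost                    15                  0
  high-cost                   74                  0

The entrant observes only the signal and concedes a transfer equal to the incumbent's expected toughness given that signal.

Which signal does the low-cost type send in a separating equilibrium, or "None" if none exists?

None

Try low-cost → excess capacity, high-cost → normal capacity:
  If types separate, excess capacity earns payment 138 and normal capacity earns 53.
  Low-cost: excess capacity gives 138 − 15 = 123; normal capacity gives 53 − 0 = 53. No deviation. ✓
  High-cost: normal capacity gives 53 − 0 = 53; excess capacity gives 138 − 74 = 64. Would deviate. ✗
Try low-cost → normal capacity, high-cost → excess capacity:
  If types separate, normal capacity earns payment 138 and excess capacity earns 53.
  Low-cost: normal capacity gives 138 − 0 = 138; excess capacity gives 53 − 15 = 38. No deviation. ✓
  High-cost: excess capacity gives 53 − 74 = -21; normal capacity gives 138 − 0 = 138. Would deviate. ✗
Neither assignment is incentive-compatible.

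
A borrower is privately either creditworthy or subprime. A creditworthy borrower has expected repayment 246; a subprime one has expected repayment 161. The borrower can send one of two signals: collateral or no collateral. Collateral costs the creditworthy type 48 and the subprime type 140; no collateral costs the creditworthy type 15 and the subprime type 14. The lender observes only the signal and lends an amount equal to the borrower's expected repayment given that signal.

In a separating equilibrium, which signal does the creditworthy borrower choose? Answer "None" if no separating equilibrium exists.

collateral

Try creditworthy → collateral, subprime → no collateral:
  If types separate, collateral earns payment 246 and no collateral earns 161.
  Creditworthy: collateral gives 246 − 48 = 198; no collateral gives 161 − 15 = 146. No deviation. ✓
  Subprime: no collateral gives 161 − 14 = 147; collateral gives 246 − 140 = 106. No deviation. ✓
Both hold — the creditworthy type sends collateral.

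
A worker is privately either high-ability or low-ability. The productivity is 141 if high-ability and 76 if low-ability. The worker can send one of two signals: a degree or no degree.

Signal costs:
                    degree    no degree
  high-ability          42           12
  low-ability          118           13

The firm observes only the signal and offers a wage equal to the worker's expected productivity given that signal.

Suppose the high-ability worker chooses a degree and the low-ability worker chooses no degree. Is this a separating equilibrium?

Yes

If types separate, degree earns payment 141 and no degree earns 76.
High-ability: degree gives 141 − 42 = 99; no degree gives 76 − 12 = 64. No deviation. ✓
Low-ability: no degree gives 76 − 13 = 63; degree gives 141 − 118 = 23. No deviation. ✓
Both incentive constraints hold.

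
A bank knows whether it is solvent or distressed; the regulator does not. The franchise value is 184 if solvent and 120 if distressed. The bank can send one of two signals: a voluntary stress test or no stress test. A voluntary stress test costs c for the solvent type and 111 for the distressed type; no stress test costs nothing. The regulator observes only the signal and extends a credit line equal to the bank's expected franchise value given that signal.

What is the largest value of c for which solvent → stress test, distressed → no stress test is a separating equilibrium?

64

Under separation: stress test → solvent (pays 184); no stress test → distressed (pays 120).
Distressed: 120 − 0 = 120 ≥ 184 − 111 = 73. Holds regardless of c. ✓
Solvent: 184 − c ≥ 120 − 0, so c ≤ 184 − 120 = 64.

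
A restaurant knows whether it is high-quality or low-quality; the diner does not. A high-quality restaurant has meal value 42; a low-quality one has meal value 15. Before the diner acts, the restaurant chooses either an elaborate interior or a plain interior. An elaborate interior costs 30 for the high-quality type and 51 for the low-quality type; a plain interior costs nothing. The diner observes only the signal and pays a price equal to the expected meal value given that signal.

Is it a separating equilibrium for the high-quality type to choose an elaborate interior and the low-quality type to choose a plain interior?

No

Under separation the diner infers type exactly: elaborate interior → high-quality (pays 42), plain interior → low-quality (pays 15).
High-quality: elaborate interior gives 42 − 30 = 12; plain interior gives 15 − 0 = 15. Would deviate. ✗
Low-quality: plain interior gives 15 − 0 = 15; elaborate interior gives 42 − 51 = -9. No deviation. ✓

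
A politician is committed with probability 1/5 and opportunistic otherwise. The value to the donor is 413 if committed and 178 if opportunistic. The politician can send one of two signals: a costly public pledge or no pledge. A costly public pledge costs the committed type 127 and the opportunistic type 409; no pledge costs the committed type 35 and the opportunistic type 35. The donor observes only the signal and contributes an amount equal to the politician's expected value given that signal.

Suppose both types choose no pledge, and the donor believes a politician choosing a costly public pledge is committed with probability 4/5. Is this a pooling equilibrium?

At the pooled signal (no pledge) the donor holds the prior 1/5 and pays 1/5·413 + 4/5·178 = 225. Off-path (pledge) belief 4/5 gives 4/5·413 + 1/5·178 = 366.
Committed: no pledge gives 225 − 35 = 190; pledge gives 366 − 127 = 239. Deviates. ✗
Opportunistic: no pledge gives 225 − 35 = 190; pledge gives 366 − 409 = -43. Stays. ✓

No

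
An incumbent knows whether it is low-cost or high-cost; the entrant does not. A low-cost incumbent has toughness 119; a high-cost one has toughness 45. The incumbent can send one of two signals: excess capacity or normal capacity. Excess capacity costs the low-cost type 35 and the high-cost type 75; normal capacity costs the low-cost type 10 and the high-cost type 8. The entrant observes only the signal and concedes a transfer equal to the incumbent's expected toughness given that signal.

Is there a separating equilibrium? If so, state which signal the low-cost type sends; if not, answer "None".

None

Try low-cost → excess capacity, high-cost → normal capacity:
  Under separation the entrant infers type exactly: excess capacity → low-cost (pays 119), normal capacity → high-cost (pays 45).
  Low-cost: excess capacity gives 119 − 35 = 84; normal capacity gives 45 − 10 = 35. No deviation. ✓
  High-cost: normal capacity gives 45 − 8 = 37; excess capacity gives 119 − 75 = 44. Would deviate. ✗
Try low-cost → normal capacity, high-cost → excess capacity:
  Under separation the entrant infers type exactly: normal capacity → low-cost (pays 119), excess capacity → high-cost (pays 45).
  Low-cost: normal capacity gives 119 − 10 = 109; excess capacity gives 45 − 35 = 10. No deviation. ✓
  High-cost: excess capacity gives 45 − 75 = -30; normal capacity gives 119 − 8 = 111. Would deviate. ✗
Neither assignment is incentive-compatible.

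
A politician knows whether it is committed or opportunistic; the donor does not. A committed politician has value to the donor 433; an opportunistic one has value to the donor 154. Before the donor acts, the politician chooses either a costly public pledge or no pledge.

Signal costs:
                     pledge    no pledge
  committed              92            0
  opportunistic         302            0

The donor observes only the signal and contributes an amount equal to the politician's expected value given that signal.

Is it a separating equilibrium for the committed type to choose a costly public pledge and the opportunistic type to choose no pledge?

Yes

If types separate, pledge earns payment 433 and no pledge earns 154.
Committed: pledge gives 433 − 92 = 341; no pledge gives 154 − 0 = 154. No deviation. ✓
Opportunistic: no pledge gives 154 − 0 = 154; pledge gives 433 − 302 = 131. No deviation. ✓
Both incentive constraints hold.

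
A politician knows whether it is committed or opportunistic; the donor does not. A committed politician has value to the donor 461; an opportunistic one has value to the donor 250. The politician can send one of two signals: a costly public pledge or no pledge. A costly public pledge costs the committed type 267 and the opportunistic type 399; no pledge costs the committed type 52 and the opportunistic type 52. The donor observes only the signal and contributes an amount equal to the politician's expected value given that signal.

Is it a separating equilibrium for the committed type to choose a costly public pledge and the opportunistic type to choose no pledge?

No

If types separate, pledge earns payment 461 and no pledge earns 250.
Committed: pledge gives 461 − 267 = 194; no pledge gives 250 − 52 = 198. Would deviate. ✗
Opportunistic: no pledge gives 250 − 52 = 198; pledge gives 461 − 399 = 62. No deviation. ✓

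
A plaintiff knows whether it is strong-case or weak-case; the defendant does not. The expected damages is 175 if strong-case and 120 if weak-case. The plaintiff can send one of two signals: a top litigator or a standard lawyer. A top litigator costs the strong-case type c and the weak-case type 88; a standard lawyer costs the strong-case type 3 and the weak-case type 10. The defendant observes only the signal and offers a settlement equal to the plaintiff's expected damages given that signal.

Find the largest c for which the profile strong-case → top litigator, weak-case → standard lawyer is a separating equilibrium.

Under separation: top litigator → strong-case (pays 175); standard lawyer → weak-case (pays 120).
Weak-case: 120 − 10 = 110 ≥ 175 − 88 = 87. Holds regardless of c. ✓
Strong-case: 175 − c ≥ 120 − 3, so c ≤ 175 − 117 = 58.

58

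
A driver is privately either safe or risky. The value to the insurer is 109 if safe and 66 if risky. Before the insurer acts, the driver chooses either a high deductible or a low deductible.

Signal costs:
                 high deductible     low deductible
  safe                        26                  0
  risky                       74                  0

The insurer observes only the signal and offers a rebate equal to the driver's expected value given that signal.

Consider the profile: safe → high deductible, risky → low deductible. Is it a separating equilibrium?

Yes

If types separate, high deductible earns payment 109 and low deductible earns 66.
Safe: high deductible gives 109 − 26 = 83; low deductible gives 66 − 0 = 66. No deviation. ✓
Risky: low deductible gives 66 − 0 = 66; high deductible gives 109 − 74 = 35. No deviation. ✓
Neither type gains from mimicking the other.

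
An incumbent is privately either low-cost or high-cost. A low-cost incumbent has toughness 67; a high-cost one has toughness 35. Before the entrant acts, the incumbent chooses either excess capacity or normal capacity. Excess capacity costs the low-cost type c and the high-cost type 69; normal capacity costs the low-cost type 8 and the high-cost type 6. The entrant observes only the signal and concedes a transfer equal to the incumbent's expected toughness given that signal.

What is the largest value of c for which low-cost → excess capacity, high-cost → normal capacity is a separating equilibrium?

40

Under separation: excess capacity → low-cost (pays 67); normal capacity → high-cost (pays 35).
High-cost: 35 − 6 = 29 ≥ 67 − 69 = -2. Holds regardless of c. ✓
Low-cost: 67 − c ≥ 35 − 8, so c ≤ 67 − 27 = 40.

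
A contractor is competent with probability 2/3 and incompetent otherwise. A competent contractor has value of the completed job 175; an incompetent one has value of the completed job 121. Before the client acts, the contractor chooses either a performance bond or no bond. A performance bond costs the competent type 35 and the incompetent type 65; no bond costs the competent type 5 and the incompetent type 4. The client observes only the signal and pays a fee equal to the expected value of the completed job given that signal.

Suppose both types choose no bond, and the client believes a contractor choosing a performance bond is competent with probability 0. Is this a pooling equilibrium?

Yes

At the pooled signal (no bond) the client holds the prior 2/3 and pays 2/3·175 + 1/3·121 = 157. Off-path (bond) belief 0 gives 0·175 + 1·121 = 121.
Competent: no bond gives 157 − 5 = 152; bond gives 121 − 35 = 86. Stays. ✓
Incompetent: no bond gives 157 − 4 = 153; bond gives 121 − 65 = 56. Stays. ✓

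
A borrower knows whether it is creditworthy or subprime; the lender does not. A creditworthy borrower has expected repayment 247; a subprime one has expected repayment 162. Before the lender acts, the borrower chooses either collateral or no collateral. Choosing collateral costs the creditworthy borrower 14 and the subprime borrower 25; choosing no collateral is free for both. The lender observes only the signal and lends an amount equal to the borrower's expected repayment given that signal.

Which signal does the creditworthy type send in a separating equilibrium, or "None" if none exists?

None

Try creditworthy → collateral, subprime → no collateral:
  Under separation the lender infers type exactly: collateral → creditworthy (pays 247), no collateral → subprime (pays 162).
  Creditworthy: collateral gives 247 − 14 = 233; no collateral gives 162 − 0 = 162. No deviation. ✓
  Subprime: no collateral gives 162 − 0 = 162; collateral gives 247 − 25 = 222. Would deviate. ✗
Try creditworthy → no collateral, subprime → collateral:
  Under separation the lender infers type exactly: no collateral → creditworthy (pays 247), collateral → subprime (pays 162).
  Creditworthy: no collateral gives 247 − 0 = 247; collateral gives 162 − 14 = 148. No deviation. ✓
  Subprime: collateral gives 162 − 25 = 137; no collateral gives 247 − 0 = 247. Would deviate. ✗
Neither assignment is incentive-compatible.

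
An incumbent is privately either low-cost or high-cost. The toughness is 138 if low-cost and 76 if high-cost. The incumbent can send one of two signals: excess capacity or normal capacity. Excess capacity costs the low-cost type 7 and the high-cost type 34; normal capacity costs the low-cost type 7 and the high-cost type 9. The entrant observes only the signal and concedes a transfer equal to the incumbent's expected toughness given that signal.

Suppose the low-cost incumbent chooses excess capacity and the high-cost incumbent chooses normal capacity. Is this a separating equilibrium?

If types separate, excess capacity earns payment 138 and normal capacity earns 76.
Low-cost: excess capacity gives 138 − 7 = 131; normal capacity gives 76 − 7 = 69. No deviation. ✓
High-cost: normal capacity gives 76 − 9 = 67; excess capacity gives 138 − 34 = 104. Would deviate. ✗

No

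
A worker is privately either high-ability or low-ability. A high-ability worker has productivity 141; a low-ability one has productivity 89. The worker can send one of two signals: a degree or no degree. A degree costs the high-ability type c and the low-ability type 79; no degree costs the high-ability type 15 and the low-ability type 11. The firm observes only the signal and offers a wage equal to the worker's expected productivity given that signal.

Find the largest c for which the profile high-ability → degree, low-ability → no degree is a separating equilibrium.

Under separation: degree → high-ability (pays 141); no degree → low-ability (pays 89).
Low-ability: 89 − 11 = 78 ≥ 141 − 79 = 62. Holds regardless of c. ✓
High-ability: 141 − c ≥ 89 − 15, so c ≤ 141 − 74 = 67.

67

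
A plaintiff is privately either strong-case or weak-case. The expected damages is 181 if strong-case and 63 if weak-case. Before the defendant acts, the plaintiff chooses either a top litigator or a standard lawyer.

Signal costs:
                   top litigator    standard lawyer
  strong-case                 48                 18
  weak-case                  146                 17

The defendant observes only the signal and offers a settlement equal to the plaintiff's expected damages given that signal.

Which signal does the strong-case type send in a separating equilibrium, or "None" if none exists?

Try strong-case → top litigator, weak-case → standard lawyer:
  If types separate, top litigator earns payment 181 and standard lawyer earns 63.
  Strong-case: top litigator gives 181 − 48 = 133; standard lawyer gives 63 − 18 = 45. No deviation. ✓
  Weak-case: standard lawyer gives 63 − 17 = 46; top litigator gives 181 − 146 = 35. No deviation. ✓
Both hold — the strong-case type sends top litigator.

top litigator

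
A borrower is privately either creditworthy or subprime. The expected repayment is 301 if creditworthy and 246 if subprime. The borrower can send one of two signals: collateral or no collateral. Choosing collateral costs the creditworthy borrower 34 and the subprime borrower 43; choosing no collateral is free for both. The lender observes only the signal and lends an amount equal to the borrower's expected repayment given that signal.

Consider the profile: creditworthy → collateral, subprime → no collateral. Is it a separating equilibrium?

No

If types separate, collateral earns payment 301 and no collateral earns 246.
Creditworthy: collateral gives 301 − 34 = 267; no collateral gives 246 − 0 = 246. No deviation. ✓
Subprime: no collateral gives 246 − 0 = 246; collateral gives 301 − 43 = 258. Would deviate. ✗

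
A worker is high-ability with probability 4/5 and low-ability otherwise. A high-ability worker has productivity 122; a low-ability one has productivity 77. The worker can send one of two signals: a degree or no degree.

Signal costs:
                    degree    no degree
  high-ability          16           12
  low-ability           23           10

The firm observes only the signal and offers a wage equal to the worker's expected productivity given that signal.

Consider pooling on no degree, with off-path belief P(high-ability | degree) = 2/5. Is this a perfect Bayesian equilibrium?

Yes

On the equilibrium path (no degree) the firm holds the prior 4/5 and pays 4/5·122 + 1/5·77 = 113. Off-path (degree) belief 2/5 gives 2/5·122 + 3/5·77 = 95.
High-ability: no degree gives 113 − 12 = 101; degree gives 95 − 16 = 79. Stays. ✓
Low-ability: no degree gives 113 − 10 = 103; degree gives 95 − 23 = 72. Stays. ✓
Beliefs are Bayes-consistent on-path and both types best-respond.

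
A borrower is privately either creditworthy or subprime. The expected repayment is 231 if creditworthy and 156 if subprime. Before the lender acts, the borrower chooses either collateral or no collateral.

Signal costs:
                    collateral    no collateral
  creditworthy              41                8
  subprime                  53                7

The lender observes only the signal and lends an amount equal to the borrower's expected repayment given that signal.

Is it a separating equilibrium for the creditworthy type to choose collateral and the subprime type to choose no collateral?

If types separate, collateral earns payment 231 and no collateral earns 156.
Creditworthy: collateral gives 231 − 41 = 190; no collateral gives 156 − 8 = 148. No deviation. ✓
Subprime: no collateral gives 156 − 7 = 149; collateral gives 231 − 53 = 178. Would deviate. ✗

No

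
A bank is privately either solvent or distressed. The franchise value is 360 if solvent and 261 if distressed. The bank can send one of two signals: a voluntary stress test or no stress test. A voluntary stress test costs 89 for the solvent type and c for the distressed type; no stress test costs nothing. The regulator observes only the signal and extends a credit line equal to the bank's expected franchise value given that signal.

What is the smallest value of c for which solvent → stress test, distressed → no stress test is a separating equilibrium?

99

Under separation: stress test → solvent (pays 360); no stress test → distressed (pays 261).
Solvent: 360 − 89 = 271 ≥ 261 − 0 = 261. Holds regardless of c. ✓
Distressed: 261 − 0 ≥ 360 − c, so c ≥ 360 − 261 = 99.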